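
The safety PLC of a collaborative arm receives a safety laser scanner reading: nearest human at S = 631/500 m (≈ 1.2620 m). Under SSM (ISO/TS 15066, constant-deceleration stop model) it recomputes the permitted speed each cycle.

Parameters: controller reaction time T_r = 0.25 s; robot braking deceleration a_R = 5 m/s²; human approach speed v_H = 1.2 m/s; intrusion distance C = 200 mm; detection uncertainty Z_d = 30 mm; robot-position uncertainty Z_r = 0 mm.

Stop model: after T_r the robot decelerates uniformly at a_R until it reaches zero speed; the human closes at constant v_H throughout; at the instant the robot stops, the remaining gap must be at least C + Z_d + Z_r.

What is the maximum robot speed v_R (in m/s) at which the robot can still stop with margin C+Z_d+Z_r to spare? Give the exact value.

v_R_max = 6/5 m/s = 1.2000 m/s

quadratic (1/10)·v² + (49/100)·v + (-183/250) = 0
  disc = (49/100)² − 4·(1/10)·(-183/250) = 5329/10000 ; √disc = 73/100
  v_R = (−(49/100) + 73/100) / (2·(1/10)) = 6/5 m/s
check:
braking lasts T_s = (6/5)/5 = 0.2400 s
robot in T_r: 1.2000·0.2500 = 0.3000 m
robot covers 1.2000·0.2400 − ½·5.0000·0.2400² = 0.1440 m while stopping
human over T_r+T_s: 1.2000·(0.2500+0.2400) = 0.5880 m
residual clearance needed = 0.2000+0.0300+0.0000 = 0.2300 m
sum ≈ 0.3000+0.1440+0.5880+0.2300 ≈ 1.2620 m = S ✓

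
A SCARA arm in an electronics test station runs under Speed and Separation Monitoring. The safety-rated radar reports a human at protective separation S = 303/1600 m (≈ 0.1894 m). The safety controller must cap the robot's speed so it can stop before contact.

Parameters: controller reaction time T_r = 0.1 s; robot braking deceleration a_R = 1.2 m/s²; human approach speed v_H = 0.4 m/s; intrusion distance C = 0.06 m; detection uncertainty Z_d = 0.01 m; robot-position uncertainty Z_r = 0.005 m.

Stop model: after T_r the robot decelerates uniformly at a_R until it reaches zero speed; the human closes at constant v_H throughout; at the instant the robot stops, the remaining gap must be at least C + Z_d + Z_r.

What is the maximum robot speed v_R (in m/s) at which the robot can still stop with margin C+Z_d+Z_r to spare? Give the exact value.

quadratic (5/12)·v² + (13/30)·v + (-119/1600) = 0
  disc = (13/30)² − 4·(5/12)·(-119/1600) = 4489/14400 ; √disc = 67/120
  v_R = (−(13/30) + 67/120) / (2·(5/12)) = 3/20 m/s
check:
stop time T_s = (3/20)/(6/5) = 0.1250 s
reaction-phase robot travel = 0.1500·0.1000 = 0.0150 m
robot under decel: 0.1500²/(2·1.2000) = 0.0094 m
person approaches 0.4000·(0.1000+0.1250) = 0.0900 m
residual clearance needed = 0.0600+0.0100+0.0050 = 0.0750 m
sum ≈ 0.0150+0.0094+0.0900+0.0750 ≈ 0.1894 m = S ✓

v_R_max = 3/20 m/s = 0.1500 m/s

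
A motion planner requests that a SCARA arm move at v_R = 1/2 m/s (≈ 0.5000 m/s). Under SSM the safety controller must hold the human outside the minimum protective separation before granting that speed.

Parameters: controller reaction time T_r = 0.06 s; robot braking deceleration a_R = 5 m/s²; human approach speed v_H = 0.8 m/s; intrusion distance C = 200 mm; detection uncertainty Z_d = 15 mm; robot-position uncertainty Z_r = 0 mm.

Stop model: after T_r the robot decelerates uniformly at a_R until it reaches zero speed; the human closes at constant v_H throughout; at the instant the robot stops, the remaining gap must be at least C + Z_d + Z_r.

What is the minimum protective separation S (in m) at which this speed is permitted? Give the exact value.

braking lasts T_s = (1/2)/5 = 0.1000 s
reaction-phase robot travel = 0.5000·0.0600 = 0.0300 m
braking distance = 0.5000²/(2·5.0000) = 0.0250 m
person approaches 0.8000·(0.0600+0.1000) = 0.1280 m
margins: 0.2000+0.0150+0.0000 = 0.2150 m
S_min ≈ 0.0300+0.0250+0.1280+0.2150  ⇒  S_min = 199/500 m

S_min = 199/500 m = 0.3980 m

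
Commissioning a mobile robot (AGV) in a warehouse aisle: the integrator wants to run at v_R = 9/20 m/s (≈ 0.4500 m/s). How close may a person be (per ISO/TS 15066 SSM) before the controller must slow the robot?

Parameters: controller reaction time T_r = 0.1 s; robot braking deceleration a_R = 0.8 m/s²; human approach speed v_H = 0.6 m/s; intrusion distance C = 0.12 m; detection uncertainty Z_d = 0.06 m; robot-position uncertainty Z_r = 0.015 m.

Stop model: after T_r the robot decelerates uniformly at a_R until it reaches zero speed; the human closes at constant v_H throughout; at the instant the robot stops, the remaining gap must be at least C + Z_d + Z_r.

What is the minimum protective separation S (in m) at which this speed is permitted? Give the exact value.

S_min = 489/640 m = 0.7641 m

braking lasts T_s = (9/20)/(4/5) = 0.5625 s
reaction-phase robot travel = 0.4500·0.1000 = 0.0450 m
braking distance = 0.4500²/(2·0.8000) = 0.1266 m
human over T_r+T_s: 0.6000·(0.1000+0.5625) = 0.3975 m
C+Z_d+Z_r = 0.1200+0.0600+0.0150 = 0.1950 m
S_min ≈ 0.0450+0.1266+0.3975+0.1950  ⇒  S_min = 489/640 m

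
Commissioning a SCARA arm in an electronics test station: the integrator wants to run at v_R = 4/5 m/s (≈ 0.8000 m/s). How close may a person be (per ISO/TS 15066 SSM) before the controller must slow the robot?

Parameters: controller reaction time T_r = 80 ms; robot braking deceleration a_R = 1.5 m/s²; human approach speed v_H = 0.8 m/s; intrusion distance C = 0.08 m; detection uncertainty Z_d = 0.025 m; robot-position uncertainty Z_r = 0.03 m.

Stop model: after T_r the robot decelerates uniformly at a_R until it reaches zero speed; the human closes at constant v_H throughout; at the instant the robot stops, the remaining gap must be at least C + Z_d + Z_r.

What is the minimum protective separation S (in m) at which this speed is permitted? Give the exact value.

S_min = 903/1000 m = 0.9030 m

T_s = v_R/a_R = (4/5)/(3/2) = 0.5333 s
robot in T_r: 0.8000·0.0800 = 0.0640 m
robot under decel: 0.8000²/(2·1.5000) = 0.2133 m
person approaches 0.8000·(0.0800+0.5333) = 0.4907 m
C+Z_d+Z_r = 0.0800+0.0250+0.0300 = 0.1350 m
S_min ≈ 0.0640+0.2133+0.4907+0.1350  ⇒  S_min = 903/1000 m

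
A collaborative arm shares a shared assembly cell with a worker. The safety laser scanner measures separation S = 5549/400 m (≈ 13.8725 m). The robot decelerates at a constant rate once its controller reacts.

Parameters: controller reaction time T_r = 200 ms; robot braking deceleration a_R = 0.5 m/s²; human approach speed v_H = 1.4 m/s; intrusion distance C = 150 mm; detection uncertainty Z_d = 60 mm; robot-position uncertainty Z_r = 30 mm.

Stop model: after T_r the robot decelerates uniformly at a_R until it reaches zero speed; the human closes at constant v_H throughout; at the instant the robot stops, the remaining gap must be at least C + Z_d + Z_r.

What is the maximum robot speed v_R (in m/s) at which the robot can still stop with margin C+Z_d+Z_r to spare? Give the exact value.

at the boundary: (1)·v² + (3)·v + (-5341/400) = 0
  disc = (3)² − 4·(1)·(-5341/400) = 6241/100 ; √disc = 79/10
  v_R = (−(3) + 79/10) / (2·(1)) = 49/20 m/s
check:
stop time T_s = (49/20)/(1/2) = 4.9000 s
reaction-phase robot travel = 2.4500·0.2000 = 0.4900 m
braking distance = 2.4500²/(2·0.5000) = 6.0025 m
human closes 1.4000·5.1000 = 7.1400 m
margins: 0.1500+0.0600+0.0300 = 0.2400 m
sum ≈ 0.4900+6.0025+7.1400+0.2400 ≈ 13.8725 m = S ✓

v_R_max = 49/20 m/s = 2.4500 m/s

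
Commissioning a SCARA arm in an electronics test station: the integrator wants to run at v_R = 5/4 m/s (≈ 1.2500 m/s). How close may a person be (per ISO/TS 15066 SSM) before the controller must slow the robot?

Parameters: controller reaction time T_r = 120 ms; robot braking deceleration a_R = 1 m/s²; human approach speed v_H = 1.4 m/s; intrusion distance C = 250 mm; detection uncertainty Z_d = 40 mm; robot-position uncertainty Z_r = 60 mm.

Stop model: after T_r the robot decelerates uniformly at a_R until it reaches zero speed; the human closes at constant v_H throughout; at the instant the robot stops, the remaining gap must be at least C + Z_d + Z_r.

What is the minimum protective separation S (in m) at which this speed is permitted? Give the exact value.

stop time T_s = (5/4)/1 = 1.2500 s
robot in T_r: 1.2500·0.1200 = 0.1500 m
braking distance = 1.2500²/(2·1.0000) = 0.7812 m
person approaches 1.4000·(0.1200+1.2500) = 1.9180 m
margins: 0.2500+0.0400+0.0600 = 0.3500 m
S_min ≈ 0.1500+0.7812+1.9180+0.3500  ⇒  S_min = 12797/4000 m

S_min = 12797/4000 m = 3.1993 m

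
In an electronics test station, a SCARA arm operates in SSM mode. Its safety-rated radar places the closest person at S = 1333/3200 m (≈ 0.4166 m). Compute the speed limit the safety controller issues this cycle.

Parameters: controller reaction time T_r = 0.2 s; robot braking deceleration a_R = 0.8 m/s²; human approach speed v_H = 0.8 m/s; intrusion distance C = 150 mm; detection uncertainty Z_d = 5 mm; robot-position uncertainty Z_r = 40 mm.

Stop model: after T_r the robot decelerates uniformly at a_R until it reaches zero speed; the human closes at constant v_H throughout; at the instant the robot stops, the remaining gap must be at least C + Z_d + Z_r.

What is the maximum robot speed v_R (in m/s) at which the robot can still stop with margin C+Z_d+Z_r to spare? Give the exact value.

at the boundary: (5/8)·v² + (6/5)·v + (-197/3200) = 0
  disc = (6/5)² − 4·(5/8)·(-197/3200) = 10201/6400 ; √disc = 101/80
  v_R = (−(6/5) + 101/80) / (2·(5/8)) = 1/20 m/s
check:
braking lasts T_s = (1/20)/(4/5) = 0.0625 s
reaction-phase robot travel = 0.0500·0.2000 = 0.0100 m
robot under decel: 0.0500²/(2·0.8000) = 0.0016 m
human over T_r+T_s: 0.8000·(0.2000+0.0625) = 0.2100 m
C+Z_d+Z_r = 0.1500+0.0050+0.0400 = 0.1950 m
sum ≈ 0.0100+0.0016+0.2100+0.1950 ≈ 0.4166 m = S ✓

v_R_max = 1/20 m/s = 0.0500 m/s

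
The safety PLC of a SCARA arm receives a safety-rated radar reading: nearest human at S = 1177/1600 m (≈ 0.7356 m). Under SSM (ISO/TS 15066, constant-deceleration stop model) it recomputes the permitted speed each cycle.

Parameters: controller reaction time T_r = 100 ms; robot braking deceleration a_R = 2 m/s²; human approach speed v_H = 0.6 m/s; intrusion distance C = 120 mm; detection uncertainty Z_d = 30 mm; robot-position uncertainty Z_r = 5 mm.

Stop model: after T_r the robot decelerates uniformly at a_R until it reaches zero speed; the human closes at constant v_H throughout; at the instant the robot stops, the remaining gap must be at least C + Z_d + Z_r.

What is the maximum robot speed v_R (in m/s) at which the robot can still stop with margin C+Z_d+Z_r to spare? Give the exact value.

collect terms ⇒ (1/4)·v_R² + (2/5)·v_R + (-833/1600) = 0
  disc = (2/5)² − 4·(1/4)·(-833/1600) = 1089/1600 ; √disc = 33/40
  v_R = (−(2/5) + 33/40) / (2·(1/4)) = 17/20 m/s
check:
T_s = v_R/a_R = (17/20)/2 = 0.4250 s
robot in T_r: 0.8500·0.1000 = 0.0850 m
braking distance = 0.8500²/(2·2.0000) = 0.1806 m
human over T_r+T_s: 0.6000·(0.1000+0.4250) = 0.3150 m
C+Z_d+Z_r = 0.1200+0.0300+0.0050 = 0.1550 m
sum ≈ 0.0850+0.1806+0.3150+0.1550 ≈ 0.7356 m = S ✓

v_R_max = 17/20 m/s = 0.8500 m/s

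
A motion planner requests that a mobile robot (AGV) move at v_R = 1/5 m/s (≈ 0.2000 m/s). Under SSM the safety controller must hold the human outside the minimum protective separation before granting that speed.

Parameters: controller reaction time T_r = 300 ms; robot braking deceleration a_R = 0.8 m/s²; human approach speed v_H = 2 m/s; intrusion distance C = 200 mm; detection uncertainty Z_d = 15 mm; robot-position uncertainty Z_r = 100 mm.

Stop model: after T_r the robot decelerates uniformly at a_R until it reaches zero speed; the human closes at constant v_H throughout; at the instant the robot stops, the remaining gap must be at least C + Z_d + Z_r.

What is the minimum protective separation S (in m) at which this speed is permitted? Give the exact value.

S_min = 3/2 m = 1.5000 m

T_s = v_R/a_R = (1/5)/(4/5) = 0.2500 s
reaction-phase robot travel = 0.2000·0.3000 = 0.0600 m
braking distance = 0.2000²/(2·0.8000) = 0.0250 m
human over T_r+T_s: 2.0000·(0.3000+0.2500) = 1.1000 m
residual clearance needed = 0.2000+0.0150+0.1000 = 0.3150 m
S_min ≈ 0.0600+0.0250+1.1000+0.3150  ⇒  S_min = 3/2 m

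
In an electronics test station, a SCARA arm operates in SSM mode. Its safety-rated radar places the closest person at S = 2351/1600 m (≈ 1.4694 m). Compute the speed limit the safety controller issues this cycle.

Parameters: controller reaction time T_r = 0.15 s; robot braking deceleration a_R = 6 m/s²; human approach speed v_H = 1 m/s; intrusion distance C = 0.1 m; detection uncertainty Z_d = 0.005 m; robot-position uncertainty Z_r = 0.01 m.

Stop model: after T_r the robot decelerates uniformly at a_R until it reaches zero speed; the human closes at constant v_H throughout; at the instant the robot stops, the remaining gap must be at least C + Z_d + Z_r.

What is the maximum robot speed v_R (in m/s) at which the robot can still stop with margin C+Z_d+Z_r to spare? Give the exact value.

at the boundary: (1/12)·v² + (19/60)·v + (-1927/1600) = 0
  disc = (19/60)² − 4·(1/12)·(-1927/1600) = 289/576 ; √disc = 17/24
  v_R = (−(19/60) + 17/24) / (2·(1/12)) = 47/20 m/s
check:
braking lasts T_s = (47/20)/6 = 0.3917 s
robot covers v_R·T_r = 2.3500·0.1500 = 0.3525 m before braking
robot under decel: 2.3500²/(2·6.0000) = 0.4602 m
human over T_r+T_s: 1.0000·(0.1500+0.3917) = 0.5417 m
C+Z_d+Z_r = 0.1000+0.0050+0.0100 = 0.1150 m
sum ≈ 0.3525+0.4602+0.5417+0.1150 ≈ 1.4694 m = S ✓

v_R_max = 47/20 m/s = 2.3500 m/s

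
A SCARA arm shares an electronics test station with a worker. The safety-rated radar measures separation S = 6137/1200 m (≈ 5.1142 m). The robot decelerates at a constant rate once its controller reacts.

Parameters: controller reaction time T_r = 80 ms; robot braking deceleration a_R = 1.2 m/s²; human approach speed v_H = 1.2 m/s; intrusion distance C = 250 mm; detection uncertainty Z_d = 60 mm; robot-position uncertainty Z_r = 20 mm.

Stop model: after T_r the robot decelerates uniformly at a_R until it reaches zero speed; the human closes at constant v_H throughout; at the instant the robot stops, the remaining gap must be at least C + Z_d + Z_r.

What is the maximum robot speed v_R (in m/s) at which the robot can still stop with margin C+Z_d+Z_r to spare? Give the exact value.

at the boundary: (5/12)·v² + (27/25)·v + (-28129/6000) = 0
  disc = (27/25)² − 4·(5/12)·(-28129/6000) = 808201/90000 ; √disc = 899/300
  v_R = (−(27/25) + 899/300) / (2·(5/12)) = 23/10 m/s
check:
braking lasts T_s = (23/10)/(6/5) = 1.9167 s
robot covers v_R·T_r = 2.3000·0.0800 = 0.1840 m before braking
braking distance = 2.3000²/(2·1.2000) = 2.2042 m
human closes 1.2000·1.9967 = 2.3960 m
margins: 0.2500+0.0600+0.0200 = 0.3300 m
sum ≈ 0.1840+2.2042+2.3960+0.3300 ≈ 5.1142 m = S ✓

v_R_max = 23/10 m/s = 2.3000 m/s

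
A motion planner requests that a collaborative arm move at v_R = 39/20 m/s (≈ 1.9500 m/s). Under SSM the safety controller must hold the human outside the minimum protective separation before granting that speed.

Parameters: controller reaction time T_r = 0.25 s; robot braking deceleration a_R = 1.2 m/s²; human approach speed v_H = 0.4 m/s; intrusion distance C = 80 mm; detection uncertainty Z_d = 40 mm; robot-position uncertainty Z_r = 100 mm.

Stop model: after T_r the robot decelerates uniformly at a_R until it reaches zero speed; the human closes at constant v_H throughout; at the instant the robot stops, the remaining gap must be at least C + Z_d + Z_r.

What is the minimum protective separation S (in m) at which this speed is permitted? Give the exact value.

S_min = 4867/1600 m = 3.0419 m

T_s = v_R/a_R = (39/20)/(6/5) = 1.6250 s
robot covers v_R·T_r = 1.9500·0.2500 = 0.4875 m before braking
braking distance = 1.9500²/(2·1.2000) = 1.5844 m
person approaches 0.4000·(0.2500+1.6250) = 0.7500 m
residual clearance needed = 0.0800+0.0400+0.1000 = 0.2200 m
S_min ≈ 0.4875+1.5844+0.7500+0.2200  ⇒  S_min = 4867/1600 m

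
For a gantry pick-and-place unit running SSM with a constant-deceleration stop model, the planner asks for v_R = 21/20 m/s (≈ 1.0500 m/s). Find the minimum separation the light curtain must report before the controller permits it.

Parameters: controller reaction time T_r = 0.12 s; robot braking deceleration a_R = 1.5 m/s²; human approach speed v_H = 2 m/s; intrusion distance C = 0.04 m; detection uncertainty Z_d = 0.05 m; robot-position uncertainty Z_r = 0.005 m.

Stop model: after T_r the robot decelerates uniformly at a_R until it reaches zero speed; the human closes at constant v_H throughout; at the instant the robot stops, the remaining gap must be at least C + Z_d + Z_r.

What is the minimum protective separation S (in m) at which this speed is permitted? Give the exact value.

S_min = 4457/2000 m = 2.2285 m

braking lasts T_s = (21/20)/(3/2) = 0.7000 s
robot covers v_R·T_r = 1.0500·0.1200 = 0.1260 m before braking
robot under decel: 1.0500²/(2·1.5000) = 0.3675 m
human over T_r+T_s: 2.0000·(0.1200+0.7000) = 1.6400 m
margins: 0.0400+0.0500+0.0050 = 0.0950 m
S_min ≈ 0.1260+0.3675+1.6400+0.0950  ⇒  S_min = 4457/2000 m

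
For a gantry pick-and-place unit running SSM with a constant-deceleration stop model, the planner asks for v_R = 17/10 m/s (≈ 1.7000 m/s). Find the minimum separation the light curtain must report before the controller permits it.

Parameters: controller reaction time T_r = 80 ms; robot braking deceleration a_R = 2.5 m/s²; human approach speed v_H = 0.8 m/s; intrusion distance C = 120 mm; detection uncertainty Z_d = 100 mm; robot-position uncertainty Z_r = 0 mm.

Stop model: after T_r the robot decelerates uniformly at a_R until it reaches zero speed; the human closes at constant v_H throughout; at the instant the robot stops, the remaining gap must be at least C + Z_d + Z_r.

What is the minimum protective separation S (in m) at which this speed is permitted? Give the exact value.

braking lasts T_s = (17/10)/(5/2) = 0.6800 s
robot in T_r: 1.7000·0.0800 = 0.1360 m
robot covers 1.7000·0.6800 − ½·2.5000·0.6800² = 0.5780 m while stopping
human over T_r+T_s: 0.8000·(0.0800+0.6800) = 0.6080 m
margins: 0.1200+0.1000+0.0000 = 0.2200 m
S_min ≈ 0.1360+0.5780+0.6080+0.2200  ⇒  S_min = 771/500 m

S_min = 771/500 m = 1.5420 m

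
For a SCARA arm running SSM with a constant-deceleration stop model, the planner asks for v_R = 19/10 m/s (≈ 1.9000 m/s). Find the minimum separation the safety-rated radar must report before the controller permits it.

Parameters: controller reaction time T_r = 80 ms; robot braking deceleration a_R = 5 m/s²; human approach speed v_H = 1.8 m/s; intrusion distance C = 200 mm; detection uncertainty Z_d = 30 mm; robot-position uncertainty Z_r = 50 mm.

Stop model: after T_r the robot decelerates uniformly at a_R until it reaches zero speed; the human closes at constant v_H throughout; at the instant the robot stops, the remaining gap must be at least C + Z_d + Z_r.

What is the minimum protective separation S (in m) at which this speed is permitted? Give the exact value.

T_s = v_R/a_R = (19/10)/5 = 0.3800 s
reaction-phase robot travel = 1.9000·0.0800 = 0.1520 m
braking distance = 1.9000²/(2·5.0000) = 0.3610 m
human closes 1.8000·0.4600 = 0.8280 m
residual clearance needed = 0.2000+0.0300+0.0500 = 0.2800 m
S_min ≈ 0.1520+0.3610+0.8280+0.2800  ⇒  S_min = 1621/1000 m

S_min = 1621/1000 m = 1.6210 m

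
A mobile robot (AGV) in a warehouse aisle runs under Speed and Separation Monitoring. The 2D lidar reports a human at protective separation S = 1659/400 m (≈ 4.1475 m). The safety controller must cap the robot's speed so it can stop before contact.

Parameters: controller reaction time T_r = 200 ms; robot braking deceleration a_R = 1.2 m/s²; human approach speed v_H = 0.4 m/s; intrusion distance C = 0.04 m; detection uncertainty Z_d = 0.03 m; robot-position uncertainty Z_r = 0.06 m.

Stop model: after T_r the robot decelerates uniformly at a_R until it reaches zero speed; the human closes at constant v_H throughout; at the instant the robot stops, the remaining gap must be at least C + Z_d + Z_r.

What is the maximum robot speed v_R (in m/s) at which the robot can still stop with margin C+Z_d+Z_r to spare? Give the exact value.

v_R_max = 5/2 m/s = 2.5000 m/s

quadratic (5/12)·v² + (8/15)·v + (-63/16) = 0
  disc = (8/15)² − 4·(5/12)·(-63/16) = 24649/3600 ; √disc = 157/60
  v_R = (−(8/15) + 157/60) / (2·(5/12)) = 5/2 m/s
check:
stop time T_s = (5/2)/(6/5) = 2.0833 s
reaction-phase robot travel = 2.5000·0.2000 = 0.5000 m
robot covers 2.5000·2.0833 − ½·1.2000·2.0833² = 2.6042 m while stopping
human over T_r+T_s: 0.4000·(0.2000+2.0833) = 0.9133 m
C+Z_d+Z_r = 0.0400+0.0300+0.0600 = 0.1300 m
sum ≈ 0.5000+2.6042+0.9133+0.1300 ≈ 4.1475 m = S ✓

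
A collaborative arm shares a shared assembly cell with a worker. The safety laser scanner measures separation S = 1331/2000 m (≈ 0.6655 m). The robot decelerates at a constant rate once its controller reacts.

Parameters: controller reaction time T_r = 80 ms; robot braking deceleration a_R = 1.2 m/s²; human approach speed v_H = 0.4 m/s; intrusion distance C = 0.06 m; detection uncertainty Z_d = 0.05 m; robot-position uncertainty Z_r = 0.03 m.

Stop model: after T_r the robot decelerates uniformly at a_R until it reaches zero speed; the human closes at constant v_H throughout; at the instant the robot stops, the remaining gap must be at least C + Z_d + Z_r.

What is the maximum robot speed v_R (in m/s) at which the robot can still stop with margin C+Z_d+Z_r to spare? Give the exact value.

v_R_max = 7/10 m/s = 0.7000 m/s

quadratic (5/12)·v² + (31/75)·v + (-987/2000) = 0
  disc = (31/75)² − 4·(5/12)·(-987/2000) = 89401/90000 ; √disc = 299/300
  v_R = (−(31/75) + 299/300) / (2·(5/12)) = 7/10 m/s
check:
T_s = v_R/a_R = (7/10)/(6/5) = 0.5833 s
robot in T_r: 0.7000·0.0800 = 0.0560 m
robot under decel: 0.7000²/(2·1.2000) = 0.2042 m
human closes 0.4000·0.6633 = 0.2653 m
residual clearance needed = 0.0600+0.0500+0.0300 = 0.1400 m
sum ≈ 0.0560+0.2042+0.2653+0.1400 ≈ 0.6655 m = S ✓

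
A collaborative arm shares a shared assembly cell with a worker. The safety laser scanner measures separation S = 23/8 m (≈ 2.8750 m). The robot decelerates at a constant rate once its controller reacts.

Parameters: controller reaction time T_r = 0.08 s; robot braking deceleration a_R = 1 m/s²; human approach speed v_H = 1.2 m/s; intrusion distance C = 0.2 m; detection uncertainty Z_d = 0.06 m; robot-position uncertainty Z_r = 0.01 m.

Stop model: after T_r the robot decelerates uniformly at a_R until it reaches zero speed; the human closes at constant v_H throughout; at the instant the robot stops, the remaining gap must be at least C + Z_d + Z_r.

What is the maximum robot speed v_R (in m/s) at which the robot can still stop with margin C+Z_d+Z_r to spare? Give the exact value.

v_R_max = 13/10 m/s = 1.3000 m/s

collect terms ⇒ (1/2)·v_R² + (32/25)·v_R + (-2509/1000) = 0
  disc = (32/25)² − 4·(1/2)·(-2509/1000) = 16641/2500 ; √disc = 129/50
  v_R = (−(32/25) + 129/50) / (2·(1/2)) = 13/10 m/s
check:
stop time T_s = (13/10)/1 = 1.3000 s
robot covers v_R·T_r = 1.3000·0.0800 = 0.1040 m before braking
robot under decel: 1.3000²/(2·1.0000) = 0.8450 m
human over T_r+T_s: 1.2000·(0.0800+1.3000) = 1.6560 m
C+Z_d+Z_r = 0.2000+0.0600+0.0100 = 0.2700 m
sum ≈ 0.1040+0.8450+1.6560+0.2700 ≈ 2.8750 m = S ✓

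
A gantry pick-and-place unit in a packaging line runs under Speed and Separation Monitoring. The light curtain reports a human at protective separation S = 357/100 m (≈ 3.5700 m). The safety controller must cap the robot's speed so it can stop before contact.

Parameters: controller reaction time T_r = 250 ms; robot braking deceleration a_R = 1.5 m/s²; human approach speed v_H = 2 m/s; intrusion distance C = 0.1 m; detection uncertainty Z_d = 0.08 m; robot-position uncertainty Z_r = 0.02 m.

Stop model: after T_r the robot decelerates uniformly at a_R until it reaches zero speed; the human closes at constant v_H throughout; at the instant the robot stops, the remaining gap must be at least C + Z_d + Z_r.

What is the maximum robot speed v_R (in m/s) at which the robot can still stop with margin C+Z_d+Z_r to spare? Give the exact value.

at the boundary: (1/3)·v² + (19/12)·v + (-287/100) = 0
  disc = (19/12)² − 4·(1/3)·(-287/100) = 22801/3600 ; √disc = 151/60
  v_R = (−(19/12) + 151/60) / (2·(1/3)) = 7/5 m/s
check:
braking lasts T_s = (7/5)/(3/2) = 0.9333 s
robot in T_r: 1.4000·0.2500 = 0.3500 m
robot covers 1.4000·0.9333 − ½·1.5000·0.9333² = 0.6533 m while stopping
person approaches 2.0000·(0.2500+0.9333) = 2.3667 m
C+Z_d+Z_r = 0.1000+0.0800+0.0200 = 0.2000 m
sum ≈ 0.3500+0.6533+2.3667+0.2000 ≈ 3.5700 m = S ✓

v_R_max = 7/5 m/s = 1.4000 m/s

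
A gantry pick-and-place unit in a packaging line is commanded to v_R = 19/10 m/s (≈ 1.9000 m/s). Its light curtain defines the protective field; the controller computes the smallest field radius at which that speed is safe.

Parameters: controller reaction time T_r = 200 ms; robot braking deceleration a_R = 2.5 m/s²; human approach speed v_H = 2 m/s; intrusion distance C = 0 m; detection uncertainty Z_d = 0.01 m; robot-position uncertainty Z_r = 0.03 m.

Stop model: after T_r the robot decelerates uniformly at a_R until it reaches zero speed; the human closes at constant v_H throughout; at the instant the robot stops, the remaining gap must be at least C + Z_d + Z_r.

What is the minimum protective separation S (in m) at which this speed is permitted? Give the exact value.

S_min = 1531/500 m = 3.0620 m

stop time T_s = (19/10)/(5/2) = 0.7600 s
robot covers v_R·T_r = 1.9000·0.2000 = 0.3800 m before braking
braking distance = 1.9000²/(2·2.5000) = 0.7220 m
human over T_r+T_s: 2.0000·(0.2000+0.7600) = 1.9200 m
C+Z_d+Z_r = 0.0000+0.0100+0.0300 = 0.0400 m
S_min ≈ 0.3800+0.7220+1.9200+0.0400  ⇒  S_min = 1531/500 m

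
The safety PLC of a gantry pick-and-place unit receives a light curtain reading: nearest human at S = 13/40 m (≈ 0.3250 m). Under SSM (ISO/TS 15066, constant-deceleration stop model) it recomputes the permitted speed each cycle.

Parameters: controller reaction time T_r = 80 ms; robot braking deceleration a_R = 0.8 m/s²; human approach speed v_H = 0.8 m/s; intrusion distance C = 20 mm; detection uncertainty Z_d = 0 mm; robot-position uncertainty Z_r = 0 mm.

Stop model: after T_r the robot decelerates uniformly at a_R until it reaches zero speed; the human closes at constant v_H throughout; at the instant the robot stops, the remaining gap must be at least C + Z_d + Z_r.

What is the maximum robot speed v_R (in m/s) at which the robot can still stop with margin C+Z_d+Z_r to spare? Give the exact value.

at the boundary: (5/8)·v² + (27/25)·v + (-241/1000) = 0
  disc = (27/25)² − 4·(5/8)·(-241/1000) = 17689/10000 ; √disc = 133/100
  v_R = (−(27/25) + 133/100) / (2·(5/8)) = 1/5 m/s
check:
T_s = v_R/a_R = (1/5)/(4/5) = 0.2500 s
reaction-phase robot travel = 0.2000·0.0800 = 0.0160 m
robot covers 0.2000·0.2500 − ½·0.8000·0.2500² = 0.0250 m while stopping
human over T_r+T_s: 0.8000·(0.0800+0.2500) = 0.2640 m
residual clearance needed = 0.0200+0.0000+0.0000 = 0.0200 m
sum ≈ 0.0160+0.0250+0.2640+0.0200 ≈ 0.3250 m = S ✓

v_R_max = 1/5 m/s = 0.2000 m/s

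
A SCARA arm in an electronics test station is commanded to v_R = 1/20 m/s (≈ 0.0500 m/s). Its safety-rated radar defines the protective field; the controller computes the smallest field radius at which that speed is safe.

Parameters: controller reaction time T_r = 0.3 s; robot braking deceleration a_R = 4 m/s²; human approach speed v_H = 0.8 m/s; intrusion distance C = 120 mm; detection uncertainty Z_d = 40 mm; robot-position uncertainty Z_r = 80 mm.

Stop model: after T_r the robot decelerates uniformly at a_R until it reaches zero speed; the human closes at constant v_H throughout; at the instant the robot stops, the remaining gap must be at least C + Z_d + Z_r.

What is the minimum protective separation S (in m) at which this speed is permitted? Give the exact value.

stop time T_s = (1/20)/4 = 0.0125 s
robot covers v_R·T_r = 0.0500·0.3000 = 0.0150 m before braking
robot under decel: 0.0500²/(2·4.0000) = 0.0003 m
person approaches 0.8000·(0.3000+0.0125) = 0.2500 m
margins: 0.1200+0.0400+0.0800 = 0.2400 m
S_min ≈ 0.0150+0.0003+0.2500+0.2400  ⇒  S_min = 1617/3200 m

S_min = 1617/3200 m = 0.5053 m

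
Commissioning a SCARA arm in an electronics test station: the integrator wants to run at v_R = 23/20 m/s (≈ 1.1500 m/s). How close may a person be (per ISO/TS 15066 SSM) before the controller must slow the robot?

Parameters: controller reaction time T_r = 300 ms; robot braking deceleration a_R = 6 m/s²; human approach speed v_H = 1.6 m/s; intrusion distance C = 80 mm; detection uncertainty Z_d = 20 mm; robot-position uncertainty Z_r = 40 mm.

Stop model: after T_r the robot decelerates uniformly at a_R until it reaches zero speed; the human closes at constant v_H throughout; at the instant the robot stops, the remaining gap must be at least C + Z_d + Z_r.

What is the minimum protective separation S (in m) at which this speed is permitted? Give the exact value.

S_min = 2211/1600 m = 1.3819 m

stop time T_s = (23/20)/6 = 0.1917 s
robot covers v_R·T_r = 1.1500·0.3000 = 0.3450 m before braking
robot under decel: 1.1500²/(2·6.0000) = 0.1102 m
human over T_r+T_s: 1.6000·(0.3000+0.1917) = 0.7867 m
residual clearance needed = 0.0800+0.0200+0.0400 = 0.1400 m
S_min ≈ 0.3450+0.1102+0.7867+0.1400  ⇒  S_min = 2211/1600 m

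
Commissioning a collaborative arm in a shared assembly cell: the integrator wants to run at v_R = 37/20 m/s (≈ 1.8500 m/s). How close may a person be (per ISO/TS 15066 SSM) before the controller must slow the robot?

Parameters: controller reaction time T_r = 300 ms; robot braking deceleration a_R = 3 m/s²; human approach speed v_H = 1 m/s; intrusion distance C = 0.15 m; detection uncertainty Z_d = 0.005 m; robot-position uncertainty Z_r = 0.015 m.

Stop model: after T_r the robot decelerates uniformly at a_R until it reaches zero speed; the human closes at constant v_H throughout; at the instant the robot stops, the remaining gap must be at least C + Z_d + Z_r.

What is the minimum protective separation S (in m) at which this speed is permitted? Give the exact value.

S_min = 5309/2400 m = 2.2121 m

T_s = v_R/a_R = (37/20)/3 = 0.6167 s
robot covers v_R·T_r = 1.8500·0.3000 = 0.5550 m before braking
robot under decel: 1.8500²/(2·3.0000) = 0.5704 m
person approaches 1.0000·(0.3000+0.6167) = 0.9167 m
margins: 0.1500+0.0050+0.0150 = 0.1700 m
S_min ≈ 0.5550+0.5704+0.9167+0.1700  ⇒  S_min = 5309/2400 m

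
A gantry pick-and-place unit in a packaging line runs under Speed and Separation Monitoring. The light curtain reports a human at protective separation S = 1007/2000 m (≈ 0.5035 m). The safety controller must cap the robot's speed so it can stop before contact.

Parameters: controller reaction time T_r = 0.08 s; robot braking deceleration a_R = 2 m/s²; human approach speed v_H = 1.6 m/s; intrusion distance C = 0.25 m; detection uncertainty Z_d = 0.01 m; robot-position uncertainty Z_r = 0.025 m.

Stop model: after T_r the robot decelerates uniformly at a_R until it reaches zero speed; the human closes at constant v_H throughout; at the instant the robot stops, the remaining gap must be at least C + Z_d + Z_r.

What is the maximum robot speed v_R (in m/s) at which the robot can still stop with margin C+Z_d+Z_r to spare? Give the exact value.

v_R_max = 1/10 m/s = 0.1000 m/s

collect terms ⇒ (1/4)·v_R² + (22/25)·v_R + (-181/2000) = 0
  disc = (22/25)² − 4·(1/4)·(-181/2000) = 8649/10000 ; √disc = 93/100
  v_R = (−(22/25) + 93/100) / (2·(1/4)) = 1/10 m/s
check:
T_s = v_R/a_R = (1/10)/2 = 0.0500 s
robot in T_r: 0.1000·0.0800 = 0.0080 m
robot under decel: 0.1000²/(2·2.0000) = 0.0025 m
human closes 1.6000·0.1300 = 0.2080 m
C+Z_d+Z_r = 0.2500+0.0100+0.0250 = 0.2850 m
sum ≈ 0.0080+0.0025+0.2080+0.2850 ≈ 0.5035 m = S ✓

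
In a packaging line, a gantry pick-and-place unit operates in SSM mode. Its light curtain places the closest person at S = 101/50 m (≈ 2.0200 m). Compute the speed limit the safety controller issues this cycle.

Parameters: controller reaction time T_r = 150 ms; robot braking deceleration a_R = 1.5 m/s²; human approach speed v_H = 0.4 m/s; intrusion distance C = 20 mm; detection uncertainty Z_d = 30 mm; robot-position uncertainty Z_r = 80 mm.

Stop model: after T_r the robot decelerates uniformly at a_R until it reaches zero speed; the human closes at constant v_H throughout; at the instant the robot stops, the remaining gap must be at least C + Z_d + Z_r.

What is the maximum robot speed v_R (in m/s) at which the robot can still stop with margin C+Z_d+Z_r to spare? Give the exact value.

v_R_max = 9/5 m/s = 1.8000 m/s

at the boundary: (1/3)·v² + (5/12)·v + (-183/100) = 0
  disc = (5/12)² − 4·(1/3)·(-183/100) = 9409/3600 ; √disc = 97/60
  v_R = (−(5/12) + 97/60) / (2·(1/3)) = 9/5 m/s
check:
braking lasts T_s = (9/5)/(3/2) = 1.2000 s
robot in T_r: 1.8000·0.1500 = 0.2700 m
robot under decel: 1.8000²/(2·1.5000) = 1.0800 m
human closes 0.4000·1.3500 = 0.5400 m
margins: 0.0200+0.0300+0.0800 = 0.1300 m
sum ≈ 0.2700+1.0800+0.5400+0.1300 ≈ 2.0200 m = S ✓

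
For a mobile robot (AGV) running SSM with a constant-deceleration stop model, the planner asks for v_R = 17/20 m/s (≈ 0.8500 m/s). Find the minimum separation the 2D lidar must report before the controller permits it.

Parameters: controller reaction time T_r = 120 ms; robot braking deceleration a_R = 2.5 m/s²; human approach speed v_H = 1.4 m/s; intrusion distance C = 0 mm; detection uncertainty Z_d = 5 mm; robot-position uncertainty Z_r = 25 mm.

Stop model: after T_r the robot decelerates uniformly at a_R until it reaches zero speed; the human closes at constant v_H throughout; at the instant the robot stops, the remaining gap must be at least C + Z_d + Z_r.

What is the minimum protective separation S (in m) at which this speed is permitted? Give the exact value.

braking lasts T_s = (17/20)/(5/2) = 0.3400 s
reaction-phase robot travel = 0.8500·0.1200 = 0.1020 m
robot covers 0.8500·0.3400 − ½·2.5000·0.3400² = 0.1445 m while stopping
human over T_r+T_s: 1.4000·(0.1200+0.3400) = 0.6440 m
margins: 0.0000+0.0050+0.0250 = 0.0300 m
S_min ≈ 0.1020+0.1445+0.6440+0.0300  ⇒  S_min = 1841/2000 m

S_min = 1841/2000 m = 0.9205 m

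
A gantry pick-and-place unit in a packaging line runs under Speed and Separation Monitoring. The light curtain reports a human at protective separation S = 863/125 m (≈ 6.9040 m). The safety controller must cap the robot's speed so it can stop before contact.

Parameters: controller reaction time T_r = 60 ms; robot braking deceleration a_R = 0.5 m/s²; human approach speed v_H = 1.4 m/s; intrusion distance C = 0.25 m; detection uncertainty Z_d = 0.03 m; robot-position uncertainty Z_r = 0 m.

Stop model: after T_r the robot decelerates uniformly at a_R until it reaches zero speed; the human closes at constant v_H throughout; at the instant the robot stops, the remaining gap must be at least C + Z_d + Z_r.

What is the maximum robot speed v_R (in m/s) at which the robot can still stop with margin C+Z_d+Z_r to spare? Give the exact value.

quadratic (1)·v² + (143/50)·v + (-327/50) = 0
  disc = (143/50)² − 4·(1)·(-327/50) = 85849/2500 ; √disc = 293/50
  v_R = (−(143/50) + 293/50) / (2·(1)) = 3/2 m/s
check:
T_s = v_R/a_R = (3/2)/(1/2) = 3.0000 s
robot in T_r: 1.5000·0.0600 = 0.0900 m
robot under decel: 1.5000²/(2·0.5000) = 2.2500 m
human closes 1.4000·3.0600 = 4.2840 m
C+Z_d+Z_r = 0.2500+0.0300+0.0000 = 0.2800 m
sum ≈ 0.0900+2.2500+4.2840+0.2800 ≈ 6.9040 m = S ✓

v_R_max = 3/2 m/s = 1.5000 m/s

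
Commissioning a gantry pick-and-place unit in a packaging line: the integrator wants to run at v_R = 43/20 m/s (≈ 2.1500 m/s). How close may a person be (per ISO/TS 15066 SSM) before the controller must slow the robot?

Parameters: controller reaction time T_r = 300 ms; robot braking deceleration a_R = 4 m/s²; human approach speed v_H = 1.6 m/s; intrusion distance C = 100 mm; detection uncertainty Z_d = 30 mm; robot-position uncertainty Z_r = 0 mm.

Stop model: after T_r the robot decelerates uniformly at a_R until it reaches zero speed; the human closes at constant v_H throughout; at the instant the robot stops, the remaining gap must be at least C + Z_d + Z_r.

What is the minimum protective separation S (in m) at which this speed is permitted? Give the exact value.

S_min = 8617/3200 m = 2.6928 m

braking lasts T_s = (43/20)/4 = 0.5375 s
robot in T_r: 2.1500·0.3000 = 0.6450 m
braking distance = 2.1500²/(2·4.0000) = 0.5778 m
human closes 1.6000·0.8375 = 1.3400 m
C+Z_d+Z_r = 0.1000+0.0300+0.0000 = 0.1300 m
S_min ≈ 0.6450+0.5778+1.3400+0.1300  ⇒  S_min = 8617/3200 m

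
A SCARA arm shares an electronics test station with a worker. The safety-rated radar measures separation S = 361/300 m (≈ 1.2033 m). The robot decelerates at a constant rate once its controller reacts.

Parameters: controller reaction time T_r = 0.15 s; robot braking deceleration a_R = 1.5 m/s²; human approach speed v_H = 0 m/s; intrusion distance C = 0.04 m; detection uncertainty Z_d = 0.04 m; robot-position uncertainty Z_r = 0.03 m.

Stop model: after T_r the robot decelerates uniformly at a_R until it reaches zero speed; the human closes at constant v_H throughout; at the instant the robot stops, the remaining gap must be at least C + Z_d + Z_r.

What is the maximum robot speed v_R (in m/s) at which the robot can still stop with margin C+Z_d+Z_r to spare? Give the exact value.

quadratic (1/3)·v² + (3/20)·v + (-82/75) = 0
  disc = (3/20)² − 4·(1/3)·(-82/75) = 5329/3600 ; √disc = 73/60
  v_R = (−(3/20) + 73/60) / (2·(1/3)) = 8/5 m/s
check:
braking lasts T_s = (8/5)/(3/2) = 1.0667 s
robot in T_r: 1.6000·0.1500 = 0.2400 m
robot under decel: 1.6000²/(2·1.5000) = 0.8533 m
person approaches 0.0000·(0.1500+1.0667) = 0.0000 m
C+Z_d+Z_r = 0.0400+0.0400+0.0300 = 0.1100 m
sum ≈ 0.2400+0.8533+0.0000+0.1100 ≈ 1.2033 m = S ✓

v_R_max = 8/5 m/s = 1.6000 m/s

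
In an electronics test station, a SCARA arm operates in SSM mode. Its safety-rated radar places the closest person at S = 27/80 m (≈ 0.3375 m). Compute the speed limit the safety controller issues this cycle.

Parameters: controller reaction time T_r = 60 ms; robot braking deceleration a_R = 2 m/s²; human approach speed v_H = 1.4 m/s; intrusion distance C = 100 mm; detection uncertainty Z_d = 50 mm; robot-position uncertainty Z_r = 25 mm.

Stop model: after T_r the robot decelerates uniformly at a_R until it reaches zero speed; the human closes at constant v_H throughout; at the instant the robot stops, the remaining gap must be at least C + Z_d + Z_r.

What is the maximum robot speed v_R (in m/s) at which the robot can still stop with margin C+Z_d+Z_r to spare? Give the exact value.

v_R_max = 1/10 m/s = 0.1000 m/s

quadratic (1/4)·v² + (19/25)·v + (-157/2000) = 0
  disc = (19/25)² − 4·(1/4)·(-157/2000) = 6561/10000 ; √disc = 81/100
  v_R = (−(19/25) + 81/100) / (2·(1/4)) = 1/10 m/s
check:
stop time T_s = (1/10)/2 = 0.0500 s
robot covers v_R·T_r = 0.1000·0.0600 = 0.0060 m before braking
robot covers 0.1000·0.0500 − ½·2.0000·0.0500² = 0.0025 m while stopping
human closes 1.4000·0.1100 = 0.1540 m
residual clearance needed = 0.1000+0.0500+0.0250 = 0.1750 m
sum ≈ 0.0060+0.0025+0.1540+0.1750 ≈ 0.3375 m = S ✓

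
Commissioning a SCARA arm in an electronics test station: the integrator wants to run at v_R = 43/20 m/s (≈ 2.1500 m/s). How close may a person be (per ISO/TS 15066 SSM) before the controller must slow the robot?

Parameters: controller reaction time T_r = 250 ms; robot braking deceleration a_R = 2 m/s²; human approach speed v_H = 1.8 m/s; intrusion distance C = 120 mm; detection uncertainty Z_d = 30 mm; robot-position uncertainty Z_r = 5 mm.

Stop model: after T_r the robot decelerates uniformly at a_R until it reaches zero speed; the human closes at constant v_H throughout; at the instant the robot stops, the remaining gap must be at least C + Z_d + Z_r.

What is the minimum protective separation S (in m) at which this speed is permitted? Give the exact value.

braking lasts T_s = (43/20)/2 = 1.0750 s
robot covers v_R·T_r = 2.1500·0.2500 = 0.5375 m before braking
robot under decel: 2.1500²/(2·2.0000) = 1.1556 m
human over T_r+T_s: 1.8000·(0.2500+1.0750) = 2.3850 m
C+Z_d+Z_r = 0.1200+0.0300+0.0050 = 0.1550 m
S_min ≈ 0.5375+1.1556+2.3850+0.1550  ⇒  S_min = 6773/1600 m

S_min = 6773/1600 m = 4.2331 m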